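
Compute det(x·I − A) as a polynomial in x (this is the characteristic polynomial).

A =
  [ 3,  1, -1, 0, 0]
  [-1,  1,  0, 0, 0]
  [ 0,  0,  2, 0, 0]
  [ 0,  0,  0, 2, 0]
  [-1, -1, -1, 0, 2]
x^5 - 10*x^4 + 40*x^3 - 80*x^2 + 80*x - 32

Expanding det(x·I − A) (e.g. by cofactor expansion or by noting that A is similar to its Jordan form J, which has the same characteristic polynomial as A) gives
  χ_A(x) = x^5 - 10*x^4 + 40*x^3 - 80*x^2 + 80*x - 32
which factors as (x - 2)^5. The eigenvalues (with algebraic multiplicities) are λ = 2 with multiplicity 5.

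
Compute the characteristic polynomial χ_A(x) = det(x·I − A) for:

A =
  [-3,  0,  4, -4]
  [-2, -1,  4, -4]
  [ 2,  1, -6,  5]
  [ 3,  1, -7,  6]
x^4 + 4*x^3 + 6*x^2 + 4*x + 1

Expanding det(x·I − A) (e.g. by cofactor expansion or by noting that A is similar to its Jordan form J, which has the same characteristic polynomial as A) gives
  χ_A(x) = x^4 + 4*x^3 + 6*x^2 + 4*x + 1
which factors as (x + 1)^4. The eigenvalues (with algebraic multiplicities) are λ = -1 with multiplicity 4.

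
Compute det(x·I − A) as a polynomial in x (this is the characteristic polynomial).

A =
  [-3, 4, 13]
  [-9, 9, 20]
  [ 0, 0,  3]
x^3 - 9*x^2 + 27*x - 27

Expanding det(x·I − A) (e.g. by cofactor expansion or by noting that A is similar to its Jordan form J, which has the same characteristic polynomial as A) gives
  χ_A(x) = x^3 - 9*x^2 + 27*x - 27
which factors as (x - 3)^3. The eigenvalues (with algebraic multiplicities) are λ = 3 with multiplicity 3.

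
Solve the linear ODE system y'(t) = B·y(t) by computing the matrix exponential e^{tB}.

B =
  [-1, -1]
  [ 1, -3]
e^{tB} =
  [t*exp(-2*t) + exp(-2*t), -t*exp(-2*t)]
  [t*exp(-2*t), -t*exp(-2*t) + exp(-2*t)]

Strategy: write B = P · J · P⁻¹ where J is a Jordan canonical form, so e^{tB} = P · e^{tJ} · P⁻¹, and e^{tJ} can be computed block-by-block.

B has Jordan form
J =
  [-2,  1]
  [ 0, -2]
(up to reordering of blocks).

Per-block formulas:
  For a 2×2 Jordan block J_2(-2): exp(t · J_2(-2)) = e^(-2t)·(I + t·N), where N is the 2×2 nilpotent shift.

After assembling e^{tJ} and conjugating by P, we get:

e^{tB} =
  [t*exp(-2*t) + exp(-2*t), -t*exp(-2*t)]
  [t*exp(-2*t), -t*exp(-2*t) + exp(-2*t)]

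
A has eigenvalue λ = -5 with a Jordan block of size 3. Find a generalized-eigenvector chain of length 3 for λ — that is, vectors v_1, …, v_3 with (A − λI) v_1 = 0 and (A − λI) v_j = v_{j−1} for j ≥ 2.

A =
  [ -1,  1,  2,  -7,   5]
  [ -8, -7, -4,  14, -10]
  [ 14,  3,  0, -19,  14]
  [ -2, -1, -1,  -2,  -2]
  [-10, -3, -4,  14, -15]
A Jordan chain for λ = -5 of length 3:
v_1 = (1, -2, 4, 0, -2)ᵀ
v_2 = (2, -4, 5, -1, -4)ᵀ
v_3 = (0, 0, 1, 0, 0)ᵀ

Let N = A − (-5)·I. We want v_3 with N^3 v_3 = 0 but N^2 v_3 ≠ 0; then v_{j-1} := N · v_j for j = 3, …, 2.

Pick v_3 = (0, 0, 1, 0, 0)ᵀ.
Then v_2 = N · v_3 = (2, -4, 5, -1, -4)ᵀ.
Then v_1 = N · v_2 = (1, -2, 4, 0, -2)ᵀ.

Sanity check: (A − (-5)·I) v_1 = (0, 0, 0, 0, 0)ᵀ = 0. ✓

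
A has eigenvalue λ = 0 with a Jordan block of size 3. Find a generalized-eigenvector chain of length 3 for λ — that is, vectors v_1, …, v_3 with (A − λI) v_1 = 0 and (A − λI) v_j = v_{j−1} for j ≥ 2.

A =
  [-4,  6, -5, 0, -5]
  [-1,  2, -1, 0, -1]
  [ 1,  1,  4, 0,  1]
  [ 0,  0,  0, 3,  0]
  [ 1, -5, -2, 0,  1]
A Jordan chain for λ = 0 of length 3:
v_1 = (4, 1, -1, 0, -1)ᵀ
v_2 = (11, 3, -3, 0, -3)ᵀ
v_3 = (0, 1, -1, 0, 0)ᵀ

Let N = A − (0)·I. We want v_3 with N^3 v_3 = 0 but N^2 v_3 ≠ 0; then v_{j-1} := N · v_j for j = 3, …, 2.

Pick v_3 = (0, 1, -1, 0, 0)ᵀ.
Then v_2 = N · v_3 = (11, 3, -3, 0, -3)ᵀ.
Then v_1 = N · v_2 = (4, 1, -1, 0, -1)ᵀ.

Sanity check: (A − (0)·I) v_1 = (0, 0, 0, 0, 0)ᵀ = 0. ✓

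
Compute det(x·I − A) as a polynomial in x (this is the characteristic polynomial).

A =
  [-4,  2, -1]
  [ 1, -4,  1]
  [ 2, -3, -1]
x^3 + 9*x^2 + 27*x + 27

Expanding det(x·I − A) (e.g. by cofactor expansion or by noting that A is similar to its Jordan form J, which has the same characteristic polynomial as A) gives
  χ_A(x) = x^3 + 9*x^2 + 27*x + 27
which factors as (x + 3)^3. The eigenvalues (with algebraic multiplicities) are λ = -3 with multiplicity 3.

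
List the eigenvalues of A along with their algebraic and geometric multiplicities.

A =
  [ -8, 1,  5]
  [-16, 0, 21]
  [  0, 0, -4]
λ = -4: alg = 3, geom = 1

Step 1 — factor the characteristic polynomial to read off the algebraic multiplicities:
  χ_A(x) = (x + 4)^3

Step 2 — compute geometric multiplicities via the rank-nullity identity g(λ) = n − rank(A − λI):
  rank(A − (-4)·I) = 2, so dim ker(A − (-4)·I) = n − 2 = 1

Summary:
  λ = -4: algebraic multiplicity = 3, geometric multiplicity = 1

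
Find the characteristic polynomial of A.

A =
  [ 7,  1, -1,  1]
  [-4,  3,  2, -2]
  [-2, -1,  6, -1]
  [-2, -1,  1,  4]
x^4 - 20*x^3 + 150*x^2 - 500*x + 625

Expanding det(x·I − A) (e.g. by cofactor expansion or by noting that A is similar to its Jordan form J, which has the same characteristic polynomial as A) gives
  χ_A(x) = x^4 - 20*x^3 + 150*x^2 - 500*x + 625
which factors as (x - 5)^4. The eigenvalues (with algebraic multiplicities) are λ = 5 with multiplicity 4.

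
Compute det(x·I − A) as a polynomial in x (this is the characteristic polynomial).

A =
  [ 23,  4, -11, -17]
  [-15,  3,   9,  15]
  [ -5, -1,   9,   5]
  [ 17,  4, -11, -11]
x^4 - 24*x^3 + 216*x^2 - 864*x + 1296

Expanding det(x·I − A) (e.g. by cofactor expansion or by noting that A is similar to its Jordan form J, which has the same characteristic polynomial as A) gives
  χ_A(x) = x^4 - 24*x^3 + 216*x^2 - 864*x + 1296
which factors as (x - 6)^4. The eigenvalues (with algebraic multiplicities) are λ = 6 with multiplicity 4.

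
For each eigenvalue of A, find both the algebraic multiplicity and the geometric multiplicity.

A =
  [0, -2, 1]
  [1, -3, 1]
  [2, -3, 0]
λ = -1: alg = 3, geom = 1

Step 1 — factor the characteristic polynomial to read off the algebraic multiplicities:
  χ_A(x) = (x + 1)^3

Step 2 — compute geometric multiplicities via the rank-nullity identity g(λ) = n − rank(A − λI):
  rank(A − (-1)·I) = 2, so dim ker(A − (-1)·I) = n − 2 = 1

Summary:
  λ = -1: algebraic multiplicity = 3, geometric multiplicity = 1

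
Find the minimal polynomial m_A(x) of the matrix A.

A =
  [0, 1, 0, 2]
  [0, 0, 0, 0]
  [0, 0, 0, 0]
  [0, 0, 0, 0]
x^2

The characteristic polynomial is χ_A(x) = x^4, so the eigenvalues are known. The minimal polynomial is
  m_A(x) = Π_λ (x − λ)^{k_λ}
where k_λ is the size of the *largest* Jordan block for λ (equivalently, the smallest k with (A − λI)^k v = 0 for every generalised eigenvector v of λ).

  λ = 0: largest Jordan block has size 2, contributing (x − 0)^2

So m_A(x) = x^2 = x^2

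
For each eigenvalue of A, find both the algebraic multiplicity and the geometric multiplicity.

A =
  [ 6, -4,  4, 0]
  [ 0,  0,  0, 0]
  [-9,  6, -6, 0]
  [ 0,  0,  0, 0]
λ = 0: alg = 4, geom = 3

Step 1 — factor the characteristic polynomial to read off the algebraic multiplicities:
  χ_A(x) = x^4

Step 2 — compute geometric multiplicities via the rank-nullity identity g(λ) = n − rank(A − λI):
  rank(A − (0)·I) = 1, so dim ker(A − (0)·I) = n − 1 = 3

Summary:
  λ = 0: algebraic multiplicity = 4, geometric multiplicity = 3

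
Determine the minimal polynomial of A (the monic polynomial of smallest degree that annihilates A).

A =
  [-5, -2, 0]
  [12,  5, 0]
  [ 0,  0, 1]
x^2 - 1

The characteristic polynomial is χ_A(x) = (x - 1)^2*(x + 1), so the eigenvalues are known. The minimal polynomial is
  m_A(x) = Π_λ (x − λ)^{k_λ}
where k_λ is the size of the *largest* Jordan block for λ (equivalently, the smallest k with (A − λI)^k v = 0 for every generalised eigenvector v of λ).

  λ = -1: largest Jordan block has size 1, contributing (x + 1)
  λ = 1: largest Jordan block has size 1, contributing (x − 1)

So m_A(x) = (x - 1)*(x + 1) = x^2 - 1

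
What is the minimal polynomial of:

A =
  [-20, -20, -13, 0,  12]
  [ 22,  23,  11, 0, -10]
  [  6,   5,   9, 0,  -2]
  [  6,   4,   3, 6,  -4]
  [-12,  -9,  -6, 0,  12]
x^3 - 18*x^2 + 108*x - 216

The characteristic polynomial is χ_A(x) = (x - 6)^5, so the eigenvalues are known. The minimal polynomial is
  m_A(x) = Π_λ (x − λ)^{k_λ}
where k_λ is the size of the *largest* Jordan block for λ (equivalently, the smallest k with (A − λI)^k v = 0 for every generalised eigenvector v of λ).

  λ = 6: largest Jordan block has size 3, contributing (x − 6)^3

So m_A(x) = (x - 6)^3 = x^3 - 18*x^2 + 108*x - 216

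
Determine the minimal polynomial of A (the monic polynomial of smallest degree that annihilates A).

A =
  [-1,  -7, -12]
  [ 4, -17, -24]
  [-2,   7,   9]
x^2 + 6*x + 9

The characteristic polynomial is χ_A(x) = (x + 3)^3, so the eigenvalues are known. The minimal polynomial is
  m_A(x) = Π_λ (x − λ)^{k_λ}
where k_λ is the size of the *largest* Jordan block for λ (equivalently, the smallest k with (A − λI)^k v = 0 for every generalised eigenvector v of λ).

  λ = -3: largest Jordan block has size 2, contributing (x + 3)^2

So m_A(x) = (x + 3)^2 = x^2 + 6*x + 9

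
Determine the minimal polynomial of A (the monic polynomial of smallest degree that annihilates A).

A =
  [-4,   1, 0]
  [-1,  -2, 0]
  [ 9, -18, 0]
x^3 + 6*x^2 + 9*x

The characteristic polynomial is χ_A(x) = x*(x + 3)^2, so the eigenvalues are known. The minimal polynomial is
  m_A(x) = Π_λ (x − λ)^{k_λ}
where k_λ is the size of the *largest* Jordan block for λ (equivalently, the smallest k with (A − λI)^k v = 0 for every generalised eigenvector v of λ).

  λ = -3: largest Jordan block has size 2, contributing (x + 3)^2
  λ = 0: largest Jordan block has size 1, contributing (x − 0)

So m_A(x) = x*(x + 3)^2 = x^3 + 6*x^2 + 9*x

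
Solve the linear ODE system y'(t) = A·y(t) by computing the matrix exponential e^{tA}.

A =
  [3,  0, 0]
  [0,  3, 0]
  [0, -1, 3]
e^{tA} =
  [exp(3*t), 0, 0]
  [0, exp(3*t), 0]
  [0, -t*exp(3*t), exp(3*t)]

Strategy: write A = P · J · P⁻¹ where J is a Jordan canonical form, so e^{tA} = P · e^{tJ} · P⁻¹, and e^{tJ} can be computed block-by-block.

A has Jordan form
J =
  [3, 1, 0]
  [0, 3, 0]
  [0, 0, 3]
(up to reordering of blocks).

Per-block formulas:
  For a 1×1 block at λ = 3: exp(t · [3]) = [e^(3t)].
  For a 2×2 Jordan block J_2(3): exp(t · J_2(3)) = e^(3t)·(I + t·N), where N is the 2×2 nilpotent shift.

After assembling e^{tJ} and conjugating by P, we get:

e^{tA} =
  [exp(3*t), 0, 0]
  [0, exp(3*t), 0]
  [0, -t*exp(3*t), exp(3*t)]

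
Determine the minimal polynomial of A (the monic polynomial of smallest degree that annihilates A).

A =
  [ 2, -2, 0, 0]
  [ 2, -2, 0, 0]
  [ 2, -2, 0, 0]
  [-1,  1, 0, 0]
x^2

The characteristic polynomial is χ_A(x) = x^4, so the eigenvalues are known. The minimal polynomial is
  m_A(x) = Π_λ (x − λ)^{k_λ}
where k_λ is the size of the *largest* Jordan block for λ (equivalently, the smallest k with (A − λI)^k v = 0 for every generalised eigenvector v of λ).

  λ = 0: largest Jordan block has size 2, contributing (x − 0)^2

So m_A(x) = x^2 = x^2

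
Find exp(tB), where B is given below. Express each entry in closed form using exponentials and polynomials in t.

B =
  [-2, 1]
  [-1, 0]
e^{tB} =
  [-t*exp(-t) + exp(-t), t*exp(-t)]
  [-t*exp(-t), t*exp(-t) + exp(-t)]

Strategy: write B = P · J · P⁻¹ where J is a Jordan canonical form, so e^{tB} = P · e^{tJ} · P⁻¹, and e^{tJ} can be computed block-by-block.

B has Jordan form
J =
  [-1,  1]
  [ 0, -1]
(up to reordering of blocks).

Per-block formulas:
  For a 2×2 Jordan block J_2(-1): exp(t · J_2(-1)) = e^(-1t)·(I + t·N), where N is the 2×2 nilpotent shift.

After assembling e^{tJ} and conjugating by P, we get:

e^{tB} =
  [-t*exp(-t) + exp(-t), t*exp(-t)]
  [-t*exp(-t), t*exp(-t) + exp(-t)]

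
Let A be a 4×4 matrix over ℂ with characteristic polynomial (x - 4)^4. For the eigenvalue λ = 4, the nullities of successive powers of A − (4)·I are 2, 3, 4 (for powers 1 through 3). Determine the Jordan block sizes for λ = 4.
Block sizes for λ = 4: [3, 1]

From the dimensions of kernels of powers, the number of Jordan blocks of size at least j is d_j − d_{j−1} where d_j = dim ker(N^j) (with d_0 = 0). Computing the differences gives [2, 1, 1].
The number of blocks of size exactly k is (#blocks of size ≥ k) − (#blocks of size ≥ k + 1), so the partition is: 1 block(s) of size 1, 1 block(s) of size 3.
In nonincreasing order the block sizes are [3, 1].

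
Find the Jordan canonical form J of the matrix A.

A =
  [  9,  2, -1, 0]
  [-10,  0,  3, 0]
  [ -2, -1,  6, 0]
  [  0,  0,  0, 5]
J_3(5) ⊕ J_1(5)

The characteristic polynomial is
  det(x·I − A) = x^4 - 20*x^3 + 150*x^2 - 500*x + 625 = (x - 5)^4

Eigenvalues and multiplicities (the geometric multiplicity of λ is n − rank(A − λI), which equals the number of Jordan blocks for λ):
  λ = 5: algebraic multiplicity = 4, geometric multiplicity = 2

Determining the block sizes for each eigenvalue:
  λ = 5: with am = 4 and gm = 2, the partition is not yet determined (e.g. several partitions of 4 into 2 parts exist). Let N = A − (5)·I. Computing rank(N^1) = 2, rank(N^2) = 1, rank(N^3) = 0; the number of blocks of size ≥ j is rank(N^{j−1}) − rank(N^j), giving [2, 1, 1]. So we have 1 block(s) of size 3, 1 block(s) of size 1 → block sizes [3, 1]

Assembling the blocks gives a Jordan form
J =
  [5, 1, 0, 0]
  [0, 5, 1, 0]
  [0, 0, 5, 0]
  [0, 0, 0, 5]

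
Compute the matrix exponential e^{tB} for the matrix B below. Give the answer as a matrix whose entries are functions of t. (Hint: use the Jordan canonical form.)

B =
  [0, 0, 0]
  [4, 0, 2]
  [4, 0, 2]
e^{tB} =
  [1, 0, 0]
  [2*exp(2*t) - 2, 1, exp(2*t) - 1]
  [2*exp(2*t) - 2, 0, exp(2*t)]

Strategy: write B = P · J · P⁻¹ where J is a Jordan canonical form, so e^{tB} = P · e^{tJ} · P⁻¹, and e^{tJ} can be computed block-by-block.

B has Jordan form
J =
  [0, 0, 0]
  [0, 0, 0]
  [0, 0, 2]
(up to reordering of blocks).

Per-block formulas:
  For a 1×1 block at λ = 0: exp(t · [0]) = [e^(0t)].
  For a 1×1 block at λ = 2: exp(t · [2]) = [e^(2t)].

After assembling e^{tJ} and conjugating by P, we get:

e^{tB} =
  [1, 0, 0]
  [2*exp(2*t) - 2, 1, exp(2*t) - 1]
  [2*exp(2*t) - 2, 0, exp(2*t)]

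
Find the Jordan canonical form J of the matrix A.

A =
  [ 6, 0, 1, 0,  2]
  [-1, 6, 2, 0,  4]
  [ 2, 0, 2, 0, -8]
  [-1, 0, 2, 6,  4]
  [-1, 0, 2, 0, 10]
J_3(6) ⊕ J_1(6) ⊕ J_1(6)

The characteristic polynomial is
  det(x·I − A) = x^5 - 30*x^4 + 360*x^3 - 2160*x^2 + 6480*x - 7776 = (x - 6)^5

Eigenvalues and multiplicities (the geometric multiplicity of λ is n − rank(A − λI), which equals the number of Jordan blocks for λ):
  λ = 6: algebraic multiplicity = 5, geometric multiplicity = 3

Determining the block sizes for each eigenvalue:
  λ = 6: with am = 5 and gm = 3, the partition is not yet determined (e.g. several partitions of 5 into 3 parts exist). Let N = A − (6)·I. Computing rank(N^1) = 2, rank(N^2) = 1, rank(N^3) = 0; the number of blocks of size ≥ j is rank(N^{j−1}) − rank(N^j), giving [3, 1, 1]. So we have 1 block(s) of size 3, 2 block(s) of size 1 → block sizes [3, 1, 1]

Assembling the blocks gives a Jordan form
J =
  [6, 1, 0, 0, 0]
  [0, 6, 1, 0, 0]
  [0, 0, 6, 0, 0]
  [0, 0, 0, 6, 0]
  [0, 0, 0, 0, 6]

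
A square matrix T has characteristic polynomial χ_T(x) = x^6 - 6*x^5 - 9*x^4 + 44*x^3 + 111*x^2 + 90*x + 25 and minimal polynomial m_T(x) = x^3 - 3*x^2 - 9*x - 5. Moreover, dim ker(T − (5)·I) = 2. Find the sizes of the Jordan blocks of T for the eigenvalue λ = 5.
Block sizes for λ = 5: [1, 1]

Step 1 — from the characteristic polynomial, algebraic multiplicity of λ = 5 is 2. From dim ker(T − (5)·I) = 2, there are exactly 2 Jordan blocks for λ = 5.
Step 2 — from the minimal polynomial, the factor (x − 5) tells us the largest block for λ = 5 has size 1.
Step 3 — with total size 2, 2 blocks, and largest block 1, the block sizes (in nonincreasing order) are [1, 1].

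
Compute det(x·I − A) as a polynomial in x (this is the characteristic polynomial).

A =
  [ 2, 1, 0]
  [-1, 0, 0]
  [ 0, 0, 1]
x^3 - 3*x^2 + 3*x - 1

Expanding det(x·I − A) (e.g. by cofactor expansion or by noting that A is similar to its Jordan form J, which has the same characteristic polynomial as A) gives
  χ_A(x) = x^3 - 3*x^2 + 3*x - 1
which factors as (x - 1)^3. The eigenvalues (with algebraic multiplicities) are λ = 1 with multiplicity 3.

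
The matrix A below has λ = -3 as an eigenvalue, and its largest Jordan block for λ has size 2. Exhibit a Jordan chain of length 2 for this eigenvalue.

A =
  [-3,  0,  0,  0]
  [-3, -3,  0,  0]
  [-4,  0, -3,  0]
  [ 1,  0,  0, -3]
A Jordan chain for λ = -3 of length 2:
v_1 = (0, -3, -4, 1)ᵀ
v_2 = (1, 0, 0, 0)ᵀ

Let N = A − (-3)·I. We want v_2 with N^2 v_2 = 0 but N^1 v_2 ≠ 0; then v_{j-1} := N · v_j for j = 2, …, 2.

Pick v_2 = (1, 0, 0, 0)ᵀ.
Then v_1 = N · v_2 = (0, -3, -4, 1)ᵀ.

Sanity check: (A − (-3)·I) v_1 = (0, 0, 0, 0)ᵀ = 0. ✓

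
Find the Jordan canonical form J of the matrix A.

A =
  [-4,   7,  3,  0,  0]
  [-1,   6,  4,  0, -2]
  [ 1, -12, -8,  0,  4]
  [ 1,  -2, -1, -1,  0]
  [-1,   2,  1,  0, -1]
J_3(-2) ⊕ J_1(-1) ⊕ J_1(-1)

The characteristic polynomial is
  det(x·I − A) = x^5 + 8*x^4 + 25*x^3 + 38*x^2 + 28*x + 8 = (x + 1)^2*(x + 2)^3

Eigenvalues and multiplicities (the geometric multiplicity of λ is n − rank(A − λI), which equals the number of Jordan blocks for λ):
  λ = -2: algebraic multiplicity = 3, geometric multiplicity = 1
  λ = -1: algebraic multiplicity = 2, geometric multiplicity = 2

Determining the block sizes for each eigenvalue:
  λ = -2: one block (gm = 1), so the single block has size am = 3 → block sizes [3]
  λ = -1: gm = am = 2, so every block has size 1 → block sizes [1, 1]

Assembling the blocks gives a Jordan form
J =
  [-2,  1,  0,  0,  0]
  [ 0, -2,  1,  0,  0]
  [ 0,  0, -2,  0,  0]
  [ 0,  0,  0, -1,  0]
  [ 0,  0,  0,  0, -1]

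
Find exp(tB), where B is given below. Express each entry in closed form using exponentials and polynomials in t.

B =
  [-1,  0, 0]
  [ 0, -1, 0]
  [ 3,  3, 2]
e^{tB} =
  [exp(-t), 0, 0]
  [0, exp(-t), 0]
  [exp(2*t) - exp(-t), exp(2*t) - exp(-t), exp(2*t)]

Strategy: write B = P · J · P⁻¹ where J is a Jordan canonical form, so e^{tB} = P · e^{tJ} · P⁻¹, and e^{tJ} can be computed block-by-block.

B has Jordan form
J =
  [-1,  0, 0]
  [ 0, -1, 0]
  [ 0,  0, 2]
(up to reordering of blocks).

Per-block formulas:
  For a 1×1 block at λ = -1: exp(t · [-1]) = [e^(-1t)].
  For a 1×1 block at λ = 2: exp(t · [2]) = [e^(2t)].

After assembling e^{tJ} and conjugating by P, we get:

e^{tB} =
  [exp(-t), 0, 0]
  [0, exp(-t), 0]
  [exp(2*t) - exp(-t), exp(2*t) - exp(-t), exp(2*t)]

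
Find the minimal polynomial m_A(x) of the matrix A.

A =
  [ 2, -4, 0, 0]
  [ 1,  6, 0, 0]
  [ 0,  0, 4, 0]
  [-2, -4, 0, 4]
x^2 - 8*x + 16

The characteristic polynomial is χ_A(x) = (x - 4)^4, so the eigenvalues are known. The minimal polynomial is
  m_A(x) = Π_λ (x − λ)^{k_λ}
where k_λ is the size of the *largest* Jordan block for λ (equivalently, the smallest k with (A − λI)^k v = 0 for every generalised eigenvector v of λ).

  λ = 4: largest Jordan block has size 2, contributing (x − 4)^2

So m_A(x) = (x - 4)^2 = x^2 - 8*x + 16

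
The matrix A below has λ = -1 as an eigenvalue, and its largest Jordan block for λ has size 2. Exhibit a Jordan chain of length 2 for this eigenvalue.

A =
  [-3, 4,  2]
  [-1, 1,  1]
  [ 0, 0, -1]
A Jordan chain for λ = -1 of length 2:
v_1 = (-2, -1, 0)ᵀ
v_2 = (1, 0, 0)ᵀ

Let N = A − (-1)·I. We want v_2 with N^2 v_2 = 0 but N^1 v_2 ≠ 0; then v_{j-1} := N · v_j for j = 2, …, 2.

Pick v_2 = (1, 0, 0)ᵀ.
Then v_1 = N · v_2 = (-2, -1, 0)ᵀ.

Sanity check: (A − (-1)·I) v_1 = (0, 0, 0)ᵀ = 0. ✓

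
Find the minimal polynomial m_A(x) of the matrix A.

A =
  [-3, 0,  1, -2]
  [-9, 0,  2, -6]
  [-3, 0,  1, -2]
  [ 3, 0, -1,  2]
x^3

The characteristic polynomial is χ_A(x) = x^4, so the eigenvalues are known. The minimal polynomial is
  m_A(x) = Π_λ (x − λ)^{k_λ}
where k_λ is the size of the *largest* Jordan block for λ (equivalently, the smallest k with (A − λI)^k v = 0 for every generalised eigenvector v of λ).

  λ = 0: largest Jordan block has size 3, contributing (x − 0)^3

So m_A(x) = x^3 = x^3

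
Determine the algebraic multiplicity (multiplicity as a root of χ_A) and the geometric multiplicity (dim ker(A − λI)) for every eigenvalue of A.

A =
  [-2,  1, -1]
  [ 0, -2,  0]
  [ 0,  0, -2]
λ = -2: alg = 3, geom = 2

Step 1 — factor the characteristic polynomial to read off the algebraic multiplicities:
  χ_A(x) = (x + 2)^3

Step 2 — compute geometric multiplicities via the rank-nullity identity g(λ) = n − rank(A − λI):
  rank(A − (-2)·I) = 1, so dim ker(A − (-2)·I) = n − 1 = 2

Summary:
  λ = -2: algebraic multiplicity = 3, geometric multiplicity = 2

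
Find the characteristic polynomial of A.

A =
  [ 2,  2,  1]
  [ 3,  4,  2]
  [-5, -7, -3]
x^3 - 3*x^2 + 3*x - 1

Expanding det(x·I − A) (e.g. by cofactor expansion or by noting that A is similar to its Jordan form J, which has the same characteristic polynomial as A) gives
  χ_A(x) = x^3 - 3*x^2 + 3*x - 1
which factors as (x - 1)^3. The eigenvalues (with algebraic multiplicities) are λ = 1 with multiplicity 3.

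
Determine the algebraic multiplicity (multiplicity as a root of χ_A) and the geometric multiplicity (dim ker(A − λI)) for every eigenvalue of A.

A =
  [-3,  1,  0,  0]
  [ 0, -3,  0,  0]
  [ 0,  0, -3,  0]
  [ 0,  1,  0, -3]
λ = -3: alg = 4, geom = 3

Step 1 — factor the characteristic polynomial to read off the algebraic multiplicities:
  χ_A(x) = (x + 3)^4

Step 2 — compute geometric multiplicities via the rank-nullity identity g(λ) = n − rank(A − λI):
  rank(A − (-3)·I) = 1, so dim ker(A − (-3)·I) = n − 1 = 3

Summary:
  λ = -3: algebraic multiplicity = 4, geometric multiplicity = 3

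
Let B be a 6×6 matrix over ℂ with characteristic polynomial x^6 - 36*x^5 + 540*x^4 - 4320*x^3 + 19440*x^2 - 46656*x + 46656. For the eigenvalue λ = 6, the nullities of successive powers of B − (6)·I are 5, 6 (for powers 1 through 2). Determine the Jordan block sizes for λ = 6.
Block sizes for λ = 6: [2, 1, 1, 1, 1]

From the dimensions of kernels of powers, the number of Jordan blocks of size at least j is d_j − d_{j−1} where d_j = dim ker(N^j) (with d_0 = 0). Computing the differences gives [5, 1].
The number of blocks of size exactly k is (#blocks of size ≥ k) − (#blocks of size ≥ k + 1), so the partition is: 4 block(s) of size 1, 1 block(s) of size 2.
In nonincreasing order the block sizes are [2, 1, 1, 1, 1].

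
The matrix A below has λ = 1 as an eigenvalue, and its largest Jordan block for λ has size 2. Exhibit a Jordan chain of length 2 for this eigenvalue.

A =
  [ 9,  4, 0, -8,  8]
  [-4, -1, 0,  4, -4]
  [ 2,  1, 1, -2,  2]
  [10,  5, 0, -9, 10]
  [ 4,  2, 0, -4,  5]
A Jordan chain for λ = 1 of length 2:
v_1 = (8, -4, 2, 10, 4)ᵀ
v_2 = (1, 0, 0, 0, 0)ᵀ

Let N = A − (1)·I. We want v_2 with N^2 v_2 = 0 but N^1 v_2 ≠ 0; then v_{j-1} := N · v_j for j = 2, …, 2.

Pick v_2 = (1, 0, 0, 0, 0)ᵀ.
Then v_1 = N · v_2 = (8, -4, 2, 10, 4)ᵀ.

Sanity check: (A − (1)·I) v_1 = (0, 0, 0, 0, 0)ᵀ = 0. ✓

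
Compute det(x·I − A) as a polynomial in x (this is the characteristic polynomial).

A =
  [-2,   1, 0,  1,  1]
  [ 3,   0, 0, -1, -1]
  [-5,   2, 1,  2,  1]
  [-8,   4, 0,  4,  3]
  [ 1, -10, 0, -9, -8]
x^5 + 5*x^4 - 5*x^3 - 25*x^2 + 40*x - 16

Expanding det(x·I − A) (e.g. by cofactor expansion or by noting that A is similar to its Jordan form J, which has the same characteristic polynomial as A) gives
  χ_A(x) = x^5 + 5*x^4 - 5*x^3 - 25*x^2 + 40*x - 16
which factors as (x - 1)^3*(x + 4)^2. The eigenvalues (with algebraic multiplicities) are λ = -4 with multiplicity 2, λ = 1 with multiplicity 3.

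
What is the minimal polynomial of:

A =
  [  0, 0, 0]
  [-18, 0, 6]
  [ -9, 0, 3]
x^2 - 3*x

The characteristic polynomial is χ_A(x) = x^2*(x - 3), so the eigenvalues are known. The minimal polynomial is
  m_A(x) = Π_λ (x − λ)^{k_λ}
where k_λ is the size of the *largest* Jordan block for λ (equivalently, the smallest k with (A − λI)^k v = 0 for every generalised eigenvector v of λ).

  λ = 0: largest Jordan block has size 1, contributing (x − 0)
  λ = 3: largest Jordan block has size 1, contributing (x − 3)

So m_A(x) = x*(x - 3) = x^2 - 3*x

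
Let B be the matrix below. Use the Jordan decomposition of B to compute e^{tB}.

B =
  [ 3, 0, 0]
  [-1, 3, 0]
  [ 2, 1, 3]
e^{tB} =
  [exp(3*t), 0, 0]
  [-t*exp(3*t), exp(3*t), 0]
  [-t^2*exp(3*t)/2 + 2*t*exp(3*t), t*exp(3*t), exp(3*t)]

Strategy: write B = P · J · P⁻¹ where J is a Jordan canonical form, so e^{tB} = P · e^{tJ} · P⁻¹, and e^{tJ} can be computed block-by-block.

B has Jordan form
J =
  [3, 1, 0]
  [0, 3, 1]
  [0, 0, 3]
(up to reordering of blocks).

Per-block formulas:
  For a 3×3 Jordan block J_3(3): exp(t · J_3(3)) = e^(3t)·(I + t·N + (t^2/2)·N^2), where N is the 3×3 nilpotent shift.

After assembling e^{tJ} and conjugating by P, we get:

e^{tB} =
  [exp(3*t), 0, 0]
  [-t*exp(3*t), exp(3*t), 0]
  [-t^2*exp(3*t)/2 + 2*t*exp(3*t), t*exp(3*t), exp(3*t)]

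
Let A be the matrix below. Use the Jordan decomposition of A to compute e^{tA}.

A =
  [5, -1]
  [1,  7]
e^{tA} =
  [-t*exp(6*t) + exp(6*t), -t*exp(6*t)]
  [t*exp(6*t), t*exp(6*t) + exp(6*t)]

Strategy: write A = P · J · P⁻¹ where J is a Jordan canonical form, so e^{tA} = P · e^{tJ} · P⁻¹, and e^{tJ} can be computed block-by-block.

A has Jordan form
J =
  [6, 1]
  [0, 6]
(up to reordering of blocks).

Per-block formulas:
  For a 2×2 Jordan block J_2(6): exp(t · J_2(6)) = e^(6t)·(I + t·N), where N is the 2×2 nilpotent shift.

After assembling e^{tJ} and conjugating by P, we get:

e^{tA} =
  [-t*exp(6*t) + exp(6*t), -t*exp(6*t)]
  [t*exp(6*t), t*exp(6*t) + exp(6*t)]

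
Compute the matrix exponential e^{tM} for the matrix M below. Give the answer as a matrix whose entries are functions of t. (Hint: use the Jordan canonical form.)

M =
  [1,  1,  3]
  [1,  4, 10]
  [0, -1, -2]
e^{tM} =
  [t^2*exp(t)/2 + exp(t), t*exp(t), t^2*exp(t)/2 + 3*t*exp(t)]
  [3*t^2*exp(t)/2 + t*exp(t), 3*t*exp(t) + exp(t), 3*t^2*exp(t)/2 + 10*t*exp(t)]
  [-t^2*exp(t)/2, -t*exp(t), -t^2*exp(t)/2 - 3*t*exp(t) + exp(t)]

Strategy: write M = P · J · P⁻¹ where J is a Jordan canonical form, so e^{tM} = P · e^{tJ} · P⁻¹, and e^{tJ} can be computed block-by-block.

M has Jordan form
J =
  [1, 1, 0]
  [0, 1, 1]
  [0, 0, 1]
(up to reordering of blocks).

Per-block formulas:
  For a 3×3 Jordan block J_3(1): exp(t · J_3(1)) = e^(1t)·(I + t·N + (t^2/2)·N^2), where N is the 3×3 nilpotent shift.

After assembling e^{tJ} and conjugating by P, we get:

e^{tM} =
  [t^2*exp(t)/2 + exp(t), t*exp(t), t^2*exp(t)/2 + 3*t*exp(t)]
  [3*t^2*exp(t)/2 + t*exp(t), 3*t*exp(t) + exp(t), 3*t^2*exp(t)/2 + 10*t*exp(t)]
  [-t^2*exp(t)/2, -t*exp(t), -t^2*exp(t)/2 - 3*t*exp(t) + exp(t)]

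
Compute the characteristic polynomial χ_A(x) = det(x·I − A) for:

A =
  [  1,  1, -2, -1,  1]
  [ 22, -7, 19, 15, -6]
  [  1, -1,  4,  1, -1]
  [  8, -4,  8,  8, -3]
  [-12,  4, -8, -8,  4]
x^5 - 10*x^4 + 40*x^3 - 80*x^2 + 80*x - 32

Expanding det(x·I − A) (e.g. by cofactor expansion or by noting that A is similar to its Jordan form J, which has the same characteristic polynomial as A) gives
  χ_A(x) = x^5 - 10*x^4 + 40*x^3 - 80*x^2 + 80*x - 32
which factors as (x - 2)^5. The eigenvalues (with algebraic multiplicities) are λ = 2 with multiplicity 5.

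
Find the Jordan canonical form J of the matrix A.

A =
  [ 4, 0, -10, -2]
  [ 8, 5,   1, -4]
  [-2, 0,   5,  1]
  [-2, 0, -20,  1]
J_1(0) ⊕ J_3(5)

The characteristic polynomial is
  det(x·I − A) = x^4 - 15*x^3 + 75*x^2 - 125*x = x*(x - 5)^3

Eigenvalues and multiplicities (the geometric multiplicity of λ is n − rank(A − λI), which equals the number of Jordan blocks for λ):
  λ = 0: algebraic multiplicity = 1, geometric multiplicity = 1
  λ = 5: algebraic multiplicity = 3, geometric multiplicity = 1

Determining the block sizes for each eigenvalue:
  λ = 0: one block (gm = 1), so the single block has size am = 1 → block sizes [1]
  λ = 5: one block (gm = 1), so the single block has size am = 3 → block sizes [3]

Assembling the blocks gives a Jordan form
J =
  [0, 0, 0, 0]
  [0, 5, 1, 0]
  [0, 0, 5, 1]
  [0, 0, 0, 5]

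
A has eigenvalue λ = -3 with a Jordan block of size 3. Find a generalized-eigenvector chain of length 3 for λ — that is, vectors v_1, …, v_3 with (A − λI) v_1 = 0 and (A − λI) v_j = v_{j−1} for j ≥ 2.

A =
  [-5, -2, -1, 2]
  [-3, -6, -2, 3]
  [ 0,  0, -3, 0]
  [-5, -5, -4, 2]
A Jordan chain for λ = -3 of length 3:
v_1 = (-2, -3, 0, -5)ᵀ
v_2 = (-1, -2, 0, -4)ᵀ
v_3 = (0, 0, 1, 0)ᵀ

Let N = A − (-3)·I. We want v_3 with N^3 v_3 = 0 but N^2 v_3 ≠ 0; then v_{j-1} := N · v_j for j = 3, …, 2.

Pick v_3 = (0, 0, 1, 0)ᵀ.
Then v_2 = N · v_3 = (-1, -2, 0, -4)ᵀ.
Then v_1 = N · v_2 = (-2, -3, 0, -5)ᵀ.

Sanity check: (A − (-3)·I) v_1 = (0, 0, 0, 0)ᵀ = 0. ✓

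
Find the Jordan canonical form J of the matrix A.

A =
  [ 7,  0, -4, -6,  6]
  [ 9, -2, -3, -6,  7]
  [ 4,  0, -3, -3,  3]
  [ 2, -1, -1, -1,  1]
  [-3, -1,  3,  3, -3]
J_2(-1) ⊕ J_2(-1) ⊕ J_1(2)

The characteristic polynomial is
  det(x·I − A) = x^5 + 2*x^4 - 2*x^3 - 8*x^2 - 7*x - 2 = (x - 2)*(x + 1)^4

Eigenvalues and multiplicities (the geometric multiplicity of λ is n − rank(A − λI), which equals the number of Jordan blocks for λ):
  λ = -1: algebraic multiplicity = 4, geometric multiplicity = 2
  λ = 2: algebraic multiplicity = 1, geometric multiplicity = 1

Determining the block sizes for each eigenvalue:
  λ = -1: with am = 4 and gm = 2, the partition is not yet determined (e.g. several partitions of 4 into 2 parts exist). Let N = A − (-1)·I. Computing rank(N^1) = 3, rank(N^2) = 1; the number of blocks of size ≥ j is rank(N^{j−1}) − rank(N^j), giving [2, 2]. So we have 2 block(s) of size 2 → block sizes [2, 2]
  λ = 2: one block (gm = 1), so the single block has size am = 1 → block sizes [1]

Assembling the blocks gives a Jordan form
J =
  [-1,  1,  0,  0, 0]
  [ 0, -1,  0,  0, 0]
  [ 0,  0, -1,  1, 0]
  [ 0,  0,  0, -1, 0]
  [ 0,  0,  0,  0, 2]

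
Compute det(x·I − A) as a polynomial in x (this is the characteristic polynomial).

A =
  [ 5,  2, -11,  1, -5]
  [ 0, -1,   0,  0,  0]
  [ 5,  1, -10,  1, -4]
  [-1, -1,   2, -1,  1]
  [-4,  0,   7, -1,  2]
x^5 + 5*x^4 + 10*x^3 + 10*x^2 + 5*x + 1

Expanding det(x·I − A) (e.g. by cofactor expansion or by noting that A is similar to its Jordan form J, which has the same characteristic polynomial as A) gives
  χ_A(x) = x^5 + 5*x^4 + 10*x^3 + 10*x^2 + 5*x + 1
which factors as (x + 1)^5. The eigenvalues (with algebraic multiplicities) are λ = -1 with multiplicity 5.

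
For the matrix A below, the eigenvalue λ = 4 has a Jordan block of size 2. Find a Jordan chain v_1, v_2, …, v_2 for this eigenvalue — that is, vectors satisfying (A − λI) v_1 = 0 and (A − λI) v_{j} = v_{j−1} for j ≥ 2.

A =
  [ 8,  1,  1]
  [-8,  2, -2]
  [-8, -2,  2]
A Jordan chain for λ = 4 of length 2:
v_1 = (4, -8, -8)ᵀ
v_2 = (1, 0, 0)ᵀ

Let N = A − (4)·I. We want v_2 with N^2 v_2 = 0 but N^1 v_2 ≠ 0; then v_{j-1} := N · v_j for j = 2, …, 2.

Pick v_2 = (1, 0, 0)ᵀ.
Then v_1 = N · v_2 = (4, -8, -8)ᵀ.

Sanity check: (A − (4)·I) v_1 = (0, 0, 0)ᵀ = 0. ✓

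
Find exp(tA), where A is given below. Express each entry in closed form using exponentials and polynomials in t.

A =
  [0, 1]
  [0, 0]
e^{tA} =
  [1, t]
  [0, 1]

Strategy: write A = P · J · P⁻¹ where J is a Jordan canonical form, so e^{tA} = P · e^{tJ} · P⁻¹, and e^{tJ} can be computed block-by-block.

A has Jordan form
J =
  [0, 1]
  [0, 0]
(up to reordering of blocks).

Per-block formulas:
  For a 2×2 Jordan block J_2(0): exp(t · J_2(0)) = e^(0t)·(I + t·N), where N is the 2×2 nilpotent shift.

After assembling e^{tJ} and conjugating by P, we get:

e^{tA} =
  [1, t]
  [0, 1]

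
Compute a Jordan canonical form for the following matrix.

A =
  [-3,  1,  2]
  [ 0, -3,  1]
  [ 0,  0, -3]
J_3(-3)

The characteristic polynomial is
  det(x·I − A) = x^3 + 9*x^2 + 27*x + 27 = (x + 3)^3

Eigenvalues and multiplicities (the geometric multiplicity of λ is n − rank(A − λI), which equals the number of Jordan blocks for λ):
  λ = -3: algebraic multiplicity = 3, geometric multiplicity = 1

Determining the block sizes for each eigenvalue:
  λ = -3: one block (gm = 1), so the single block has size am = 3 → block sizes [3]

Assembling the blocks gives a Jordan form
J =
  [-3,  1,  0]
  [ 0, -3,  1]
  [ 0,  0, -3]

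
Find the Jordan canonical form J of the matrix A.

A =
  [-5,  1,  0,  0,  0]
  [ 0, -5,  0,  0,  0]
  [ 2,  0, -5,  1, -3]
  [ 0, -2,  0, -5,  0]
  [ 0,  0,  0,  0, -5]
J_2(-5) ⊕ J_2(-5) ⊕ J_1(-5)

The characteristic polynomial is
  det(x·I − A) = x^5 + 25*x^4 + 250*x^3 + 1250*x^2 + 3125*x + 3125 = (x + 5)^5

Eigenvalues and multiplicities (the geometric multiplicity of λ is n − rank(A − λI), which equals the number of Jordan blocks for λ):
  λ = -5: algebraic multiplicity = 5, geometric multiplicity = 3

Determining the block sizes for each eigenvalue:
  λ = -5: with am = 5 and gm = 3, the partition is not yet determined (e.g. several partitions of 5 into 3 parts exist). Let N = A − (-5)·I. Computing rank(N^1) = 2, rank(N^2) = 0; the number of blocks of size ≥ j is rank(N^{j−1}) − rank(N^j), giving [3, 2]. So we have 2 block(s) of size 2, 1 block(s) of size 1 → block sizes [2, 2, 1]

Assembling the blocks gives a Jordan form
J =
  [-5,  1,  0,  0,  0]
  [ 0, -5,  0,  0,  0]
  [ 0,  0, -5,  1,  0]
  [ 0,  0,  0, -5,  0]
  [ 0,  0,  0,  0, -5]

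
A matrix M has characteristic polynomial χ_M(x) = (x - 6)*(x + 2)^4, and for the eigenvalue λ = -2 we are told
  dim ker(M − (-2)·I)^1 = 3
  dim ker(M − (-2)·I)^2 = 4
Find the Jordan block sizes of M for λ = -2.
Block sizes for λ = -2: [2, 1, 1]

From the dimensions of kernels of powers, the number of Jordan blocks of size at least j is d_j − d_{j−1} where d_j = dim ker(N^j) (with d_0 = 0). Computing the differences gives [3, 1].
The number of blocks of size exactly k is (#blocks of size ≥ k) − (#blocks of size ≥ k + 1), so the partition is: 2 block(s) of size 1, 1 block(s) of size 2.
In nonincreasing order the block sizes are [2, 1, 1].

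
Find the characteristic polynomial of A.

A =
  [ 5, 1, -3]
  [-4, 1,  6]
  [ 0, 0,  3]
x^3 - 9*x^2 + 27*x - 27

Expanding det(x·I − A) (e.g. by cofactor expansion or by noting that A is similar to its Jordan form J, which has the same characteristic polynomial as A) gives
  χ_A(x) = x^3 - 9*x^2 + 27*x - 27
which factors as (x - 3)^3. The eigenvalues (with algebraic multiplicities) are λ = 3 with multiplicity 3.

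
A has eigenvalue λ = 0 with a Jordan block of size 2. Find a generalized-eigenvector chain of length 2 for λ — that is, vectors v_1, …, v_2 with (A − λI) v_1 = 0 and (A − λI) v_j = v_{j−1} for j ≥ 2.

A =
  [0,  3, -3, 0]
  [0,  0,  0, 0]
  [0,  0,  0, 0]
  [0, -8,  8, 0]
A Jordan chain for λ = 0 of length 2:
v_1 = (3, 0, 0, -8)ᵀ
v_2 = (0, 1, 0, 0)ᵀ

Let N = A − (0)·I. We want v_2 with N^2 v_2 = 0 but N^1 v_2 ≠ 0; then v_{j-1} := N · v_j for j = 2, …, 2.

Pick v_2 = (0, 1, 0, 0)ᵀ.
Then v_1 = N · v_2 = (3, 0, 0, -8)ᵀ.

Sanity check: (A − (0)·I) v_1 = (0, 0, 0, 0)ᵀ = 0. ✓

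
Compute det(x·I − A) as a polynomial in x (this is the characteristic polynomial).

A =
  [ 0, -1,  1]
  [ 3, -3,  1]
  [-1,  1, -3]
x^3 + 6*x^2 + 12*x + 8

Expanding det(x·I − A) (e.g. by cofactor expansion or by noting that A is similar to its Jordan form J, which has the same characteristic polynomial as A) gives
  χ_A(x) = x^3 + 6*x^2 + 12*x + 8
which factors as (x + 2)^3. The eigenvalues (with algebraic multiplicities) are λ = -2 with multiplicity 3.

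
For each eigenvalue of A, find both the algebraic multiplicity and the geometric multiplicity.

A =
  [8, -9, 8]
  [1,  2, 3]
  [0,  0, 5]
λ = 5: alg = 3, geom = 1

Step 1 — factor the characteristic polynomial to read off the algebraic multiplicities:
  χ_A(x) = (x - 5)^3

Step 2 — compute geometric multiplicities via the rank-nullity identity g(λ) = n − rank(A − λI):
  rank(A − (5)·I) = 2, so dim ker(A − (5)·I) = n − 2 = 1

Summary:
  λ = 5: algebraic multiplicity = 3, geometric multiplicity = 1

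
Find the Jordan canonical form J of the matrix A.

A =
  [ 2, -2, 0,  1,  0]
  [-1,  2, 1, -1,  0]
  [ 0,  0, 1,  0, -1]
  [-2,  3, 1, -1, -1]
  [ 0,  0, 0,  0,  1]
J_3(1) ⊕ J_2(1)

The characteristic polynomial is
  det(x·I − A) = x^5 - 5*x^4 + 10*x^3 - 10*x^2 + 5*x - 1 = (x - 1)^5

Eigenvalues and multiplicities (the geometric multiplicity of λ is n − rank(A − λI), which equals the number of Jordan blocks for λ):
  λ = 1: algebraic multiplicity = 5, geometric multiplicity = 2

Determining the block sizes for each eigenvalue:
  λ = 1: with am = 5 and gm = 2, the partition is not yet determined (e.g. several partitions of 5 into 2 parts exist). Let N = A − (1)·I. Computing rank(N^1) = 3, rank(N^2) = 1, rank(N^3) = 0; the number of blocks of size ≥ j is rank(N^{j−1}) − rank(N^j), giving [2, 2, 1]. So we have 1 block(s) of size 3, 1 block(s) of size 2 → block sizes [3, 2]

Assembling the blocks gives a Jordan form
J =
  [1, 1, 0, 0, 0]
  [0, 1, 1, 0, 0]
  [0, 0, 1, 0, 0]
  [0, 0, 0, 1, 1]
  [0, 0, 0, 0, 1]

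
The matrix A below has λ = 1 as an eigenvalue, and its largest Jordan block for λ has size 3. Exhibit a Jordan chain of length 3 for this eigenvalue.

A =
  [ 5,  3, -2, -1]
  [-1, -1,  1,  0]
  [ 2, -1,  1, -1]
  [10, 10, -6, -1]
A Jordan chain for λ = 1 of length 3:
v_1 = (-1, 0, -1, -2)ᵀ
v_2 = (4, -1, 2, 10)ᵀ
v_3 = (1, 0, 0, 0)ᵀ

Let N = A − (1)·I. We want v_3 with N^3 v_3 = 0 but N^2 v_3 ≠ 0; then v_{j-1} := N · v_j for j = 3, …, 2.

Pick v_3 = (1, 0, 0, 0)ᵀ.
Then v_2 = N · v_3 = (4, -1, 2, 10)ᵀ.
Then v_1 = N · v_2 = (-1, 0, -1, -2)ᵀ.

Sanity check: (A − (1)·I) v_1 = (0, 0, 0, 0)ᵀ = 0. ✓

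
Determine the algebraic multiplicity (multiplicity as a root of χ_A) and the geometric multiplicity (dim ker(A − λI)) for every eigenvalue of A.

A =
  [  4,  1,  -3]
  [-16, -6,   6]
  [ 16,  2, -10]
λ = -4: alg = 3, geom = 2

Step 1 — factor the characteristic polynomial to read off the algebraic multiplicities:
  χ_A(x) = (x + 4)^3

Step 2 — compute geometric multiplicities via the rank-nullity identity g(λ) = n − rank(A − λI):
  rank(A − (-4)·I) = 1, so dim ker(A − (-4)·I) = n − 1 = 2

Summary:
  λ = -4: algebraic multiplicity = 3, geometric multiplicity = 2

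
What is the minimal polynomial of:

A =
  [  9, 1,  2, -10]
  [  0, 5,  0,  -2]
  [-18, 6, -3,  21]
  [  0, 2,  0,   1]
x^2 - 6*x + 9

The characteristic polynomial is χ_A(x) = (x - 3)^4, so the eigenvalues are known. The minimal polynomial is
  m_A(x) = Π_λ (x − λ)^{k_λ}
where k_λ is the size of the *largest* Jordan block for λ (equivalently, the smallest k with (A − λI)^k v = 0 for every generalised eigenvector v of λ).

  λ = 3: largest Jordan block has size 2, contributing (x − 3)^2

So m_A(x) = (x - 3)^2 = x^2 - 6*x + 9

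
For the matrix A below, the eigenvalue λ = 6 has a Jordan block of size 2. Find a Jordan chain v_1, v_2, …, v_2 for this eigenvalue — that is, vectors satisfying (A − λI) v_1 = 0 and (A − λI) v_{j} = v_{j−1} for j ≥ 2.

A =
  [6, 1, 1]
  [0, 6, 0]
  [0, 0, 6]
A Jordan chain for λ = 6 of length 2:
v_1 = (1, 0, 0)ᵀ
v_2 = (0, 1, 0)ᵀ

Let N = A − (6)·I. We want v_2 with N^2 v_2 = 0 but N^1 v_2 ≠ 0; then v_{j-1} := N · v_j for j = 2, …, 2.

Pick v_2 = (0, 1, 0)ᵀ.
Then v_1 = N · v_2 = (1, 0, 0)ᵀ.

Sanity check: (A − (6)·I) v_1 = (0, 0, 0)ᵀ = 0. ✓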